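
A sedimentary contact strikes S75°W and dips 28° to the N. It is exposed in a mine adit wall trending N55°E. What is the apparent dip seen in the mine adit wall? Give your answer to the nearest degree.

10°

Angle between strike (S75°W) and section (N55°E): β = 20°.
tan α = tan 28° × sin 20° = 0.5317 × 0.3420 = 0.1819
α = arctan(0.1819) = 10.31°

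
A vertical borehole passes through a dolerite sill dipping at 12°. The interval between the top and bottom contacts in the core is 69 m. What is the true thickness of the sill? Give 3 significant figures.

67.5 m

True thickness t = h · cos(dip) = 69 × cos 12°
t = 69 × 0.9781 = 67.492 m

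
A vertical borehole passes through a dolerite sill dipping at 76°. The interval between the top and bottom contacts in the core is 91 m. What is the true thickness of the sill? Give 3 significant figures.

22.0 m

True thickness t = h · cos(dip) = 91 × cos 76°
t = 91 × 0.2419 = 22.015 m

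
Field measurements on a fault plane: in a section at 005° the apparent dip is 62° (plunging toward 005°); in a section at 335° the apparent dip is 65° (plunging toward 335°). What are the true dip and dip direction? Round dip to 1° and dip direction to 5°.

Each apparent-dip line lies in the plane. As unit vectors (x east, y north, z up), v₁ plunges 62°→005° and v₂ plunges 65°→335°.
n = v₁ × v₂ = (-0.086, 0.195, 0.099) (taken with n_z > 0).
True dip = arccos(n_z / |n|) = arccos(0.4225) = 65.0°.
Dip direction = atan2(-0.086, 0.195) = 336° (azimuth of n's horizontal projection).

true dip 65°, dip direction 335°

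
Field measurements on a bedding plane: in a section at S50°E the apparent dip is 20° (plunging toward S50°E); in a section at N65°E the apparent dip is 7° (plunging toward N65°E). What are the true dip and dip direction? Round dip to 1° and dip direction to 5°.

Represent each trace as a vector plunging at its apparent dip toward its trend (east-north-up frame): v₁ = (0.720, -0.604, -0.342), v₂ = (0.900, 0.419, -0.122).
The plane normal is n = v₁ × v₂ ∝ (0.217, -0.220, 0.845).
tan δ = √(n_x²+n_y²)/n_z = 0.309/0.845, so δ = 20.1°.
Dip direction = atan2(0.217, -0.220) = 135° (azimuth of n's horizontal projection).

true dip 20°, dip direction 135°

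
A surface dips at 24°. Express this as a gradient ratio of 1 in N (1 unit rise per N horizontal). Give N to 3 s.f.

1 : N means tan θ = 1/N, so N = 1/tan 24° = 1/0.4452

1 in 2.25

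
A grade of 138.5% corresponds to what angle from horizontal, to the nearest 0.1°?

54.2°

tan θ = 138.5/100 = 1.3850
θ = arctan(1.3850) = 54.17°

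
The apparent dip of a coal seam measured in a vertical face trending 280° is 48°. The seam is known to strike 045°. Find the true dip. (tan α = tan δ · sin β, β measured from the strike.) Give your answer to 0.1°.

53.6°

β = acute angle between strike 045° and section 280° = 55°.
tan δ = tan α / sin β = tan 48° / sin 55° = 1.1106 / 0.8192 = 1.3558
δ = arctan(1.3558) = 53.59°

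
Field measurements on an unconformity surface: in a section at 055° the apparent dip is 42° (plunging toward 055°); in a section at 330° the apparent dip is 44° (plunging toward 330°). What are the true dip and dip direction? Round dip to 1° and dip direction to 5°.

Each apparent-dip line lies in the plane. As unit vectors (x east, y north, z up), v₁ plunges 42°→055° and v₂ plunges 44°→330°.
The plane normal is n = v₁ × v₂ ∝ (0.121, 0.664, 0.533).
tan δ = √(n_x²+n_y²)/n_z = 0.674/0.533, so δ = 51.7°.
The horizontal component of n points toward azimuth atan2(n_x, n_y) = 10°, the dip direction.

true dip 52°, dip direction 010°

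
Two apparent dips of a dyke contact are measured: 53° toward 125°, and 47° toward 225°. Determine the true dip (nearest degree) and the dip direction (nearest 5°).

Each apparent-dip line lies in the plane. As unit vectors (x east, y north, z up), v₁ plunges 53°→125° and v₂ plunges 47°→225°.
The plane normal is n = v₁ × v₂ ∝ (0.133, -0.746, 0.404).
Dip δ = arctan(|n_h|/n_z) = arctan(0.757/0.404) = 61.9°.
Dip direction = atan2(0.133, -0.746) = 170° (azimuth of n's horizontal projection).

true dip 62°, dip direction 170°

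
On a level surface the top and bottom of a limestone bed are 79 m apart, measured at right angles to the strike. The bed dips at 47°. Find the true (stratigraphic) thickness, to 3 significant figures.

57.8 m

True thickness t = w · sin(dip) = 79 × sin 47°
t = 79 × 0.7314 = 57.777 m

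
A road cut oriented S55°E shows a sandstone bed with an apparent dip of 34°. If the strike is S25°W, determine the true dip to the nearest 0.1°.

β = acute angle between strike S25°W and section S55°E = 80°.
tan(true dip) = tan 34° / sin 80° = 0.6849
δ = arctan(0.6849) = 34.41°

34.4°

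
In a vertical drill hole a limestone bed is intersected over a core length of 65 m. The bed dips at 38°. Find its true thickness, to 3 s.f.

True thickness t = h · cos(dip) = 65 × cos 38°
t = 65 × 0.7880 = 51.221 m

51.2 m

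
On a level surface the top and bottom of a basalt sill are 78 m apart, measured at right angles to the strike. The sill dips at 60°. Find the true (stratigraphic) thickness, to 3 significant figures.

67.5 m

True thickness t = w · sin(dip) = 78 × sin 60°
t = 78 × 0.8660 = 67.550 m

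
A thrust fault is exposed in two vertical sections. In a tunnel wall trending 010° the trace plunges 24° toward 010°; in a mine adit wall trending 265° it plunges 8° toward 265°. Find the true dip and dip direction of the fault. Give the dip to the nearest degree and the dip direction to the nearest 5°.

The two traces are lines in the plane: v₁ = (sin 10°·cos 24°, cos 10°·cos 24°, −sin 24°), v₂ = (sin 265°·cos 8°, cos 265°·cos 8°, −sin 8°).
Cross product v₁ × v₂ gives the pole to the plane: n ∝ (-0.160, 0.423, 0.874).
tan δ = √(n_x²+n_y²)/n_z = 0.453/0.874, so δ = 27.4°.
The horizontal component of n points toward azimuth atan2(n_x, n_y) = 339°, the dip direction.

true dip 27°, dip direction 340°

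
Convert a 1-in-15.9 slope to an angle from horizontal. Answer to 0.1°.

3.6°

tan θ = 1/15.9 = 0.0629
θ = arctan(0.0629) = 3.60°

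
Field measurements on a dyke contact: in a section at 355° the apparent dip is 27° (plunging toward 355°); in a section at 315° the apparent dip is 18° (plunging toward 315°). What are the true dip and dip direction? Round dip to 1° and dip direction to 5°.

The two traces are lines in the plane: v₁ = (sin 355°·cos 27°, cos 355°·cos 27°, −sin 27°), v₂ = (sin 315°·cos 18°, cos 315°·cos 18°, −sin 18°).
The plane normal is n = v₁ × v₂ ∝ (0.031, 0.281, 0.545).
True dip = arccos(n_z / |n|) = arccos(0.8874) = 27.5°.
The horizontal component of n points toward azimuth atan2(n_x, n_y) = 6°, the dip direction.

true dip 27°, dip direction 005°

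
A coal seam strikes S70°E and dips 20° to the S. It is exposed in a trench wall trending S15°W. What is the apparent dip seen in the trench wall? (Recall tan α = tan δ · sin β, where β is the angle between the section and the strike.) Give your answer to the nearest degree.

The section lies 85° from the strike.
tan α = tan 20° × sin 85° = 0.3640 × 0.9962 = 0.3626
apparent dip = arctan 0.3626 = 19.93°

20°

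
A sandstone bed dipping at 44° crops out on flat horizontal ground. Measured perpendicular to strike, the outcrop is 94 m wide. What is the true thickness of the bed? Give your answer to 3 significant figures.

True thickness t = w · sin(dip) = 94 × sin 44°
t = 94 × 0.6947 = 65.298 m

65.3 m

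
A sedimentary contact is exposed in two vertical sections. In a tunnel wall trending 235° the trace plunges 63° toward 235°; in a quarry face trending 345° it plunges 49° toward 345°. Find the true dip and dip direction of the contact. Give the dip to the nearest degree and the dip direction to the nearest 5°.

The two traces are lines in the plane: v₁ = (sin 235°·cos 63°, cos 235°·cos 63°, −sin 63°), v₂ = (sin 345°·cos 49°, cos 345°·cos 49°, −sin 49°).
The plane normal is n = v₁ × v₂ ∝ (-0.761, 0.129, 0.280).
True dip = arccos(n_z / |n|) = arccos(0.3408) = 70.1°.
Dip direction = atan2(-0.761, 0.129) = 280° (azimuth of n's horizontal projection).

true dip 70°, dip direction 280°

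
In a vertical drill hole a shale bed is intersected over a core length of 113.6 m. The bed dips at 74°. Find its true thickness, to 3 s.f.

31.3 m

True thickness t = h · cos(dip) = 113.6 × cos 74°
t = 113.6 × 0.2756 = 31.312 m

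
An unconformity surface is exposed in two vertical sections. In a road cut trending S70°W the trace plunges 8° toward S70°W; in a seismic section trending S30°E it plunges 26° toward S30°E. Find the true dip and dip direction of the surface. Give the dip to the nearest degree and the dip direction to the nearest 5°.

Each apparent-dip line lies in the plane. As unit vectors (x east, y north, z up), v₁ plunges 8°→S70°W and v₂ plunges 26°→S30°E.
Cross product v₁ × v₂ gives the pole to the plane: n ∝ (0.040, -0.470, 0.877).
Dip δ = arctan(|n_h|/n_z) = arctan(0.472/0.877) = 28.3°.
The horizontal component of n points toward azimuth atan2(n_x, n_y) = 175°, the dip direction.

true dip 28°, dip direction 175°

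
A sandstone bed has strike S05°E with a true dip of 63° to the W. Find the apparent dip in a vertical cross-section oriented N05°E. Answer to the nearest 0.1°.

The section lies 10° from the strike.
tan α = tan 63° × sin 10° = 1.9626 × 0.1736 = 0.3408
α = arctan(0.3408) = 18.82°

18.8°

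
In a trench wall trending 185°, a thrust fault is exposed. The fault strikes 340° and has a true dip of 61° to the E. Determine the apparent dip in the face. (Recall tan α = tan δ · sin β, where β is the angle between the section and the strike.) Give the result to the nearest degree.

Angle between strike (340°) and section (185°): β = 25°.
tan α = tan 61° × sin 25° = 1.8040 × 0.4226 = 0.7624
α = arctan(0.7624) = 37.32°

37°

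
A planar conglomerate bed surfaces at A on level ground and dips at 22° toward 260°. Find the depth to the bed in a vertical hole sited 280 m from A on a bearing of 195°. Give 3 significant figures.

The hole lies 65° from the dip direction, so the down-dip offset is 280 × cos 65° = 118.33 m.
Depth = down-dip offset × tan(dip) = 118.33 × tan 22° = 118.33 × 0.4040
Depth = 47.81 m

47.8 m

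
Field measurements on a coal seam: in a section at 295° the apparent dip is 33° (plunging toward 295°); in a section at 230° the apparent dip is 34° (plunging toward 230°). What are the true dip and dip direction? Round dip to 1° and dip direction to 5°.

Represent each trace as a vector plunging at its apparent dip toward its trend (east-north-up frame): v₁ = (-0.760, 0.354, -0.545), v₂ = (-0.635, -0.533, -0.559).
The plane normal is n = v₁ × v₂ ∝ (-0.488, -0.079, 0.630).
tan δ = √(n_x²+n_y²)/n_z = 0.495/0.630, so δ = 38.1°.
Dip direction = azimuth of (n_x, n_y) = atan2(-0.488, -0.079) = 261°.

true dip 38°, dip direction 260°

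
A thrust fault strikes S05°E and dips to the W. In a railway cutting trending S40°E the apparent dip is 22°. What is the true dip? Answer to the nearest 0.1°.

35.2°

The section is 35° from the strike.
tan(true dip) = tan 22° / sin 35° = 0.7044
true dip = arctan 0.7044 = 35.16°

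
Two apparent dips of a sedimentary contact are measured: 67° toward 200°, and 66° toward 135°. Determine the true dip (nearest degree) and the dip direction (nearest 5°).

true dip 70°, dip direction 170°

Represent each trace as a vector plunging at its apparent dip toward its trend (east-north-up frame): v₁ = (-0.134, -0.367, -0.921), v₂ = (0.288, -0.288, -0.914).
Cross product v₁ × v₂ gives the pole to the plane: n ∝ (0.071, -0.387, 0.144).
tan δ = √(n_x²+n_y²)/n_z = 0.393/0.144, so δ = 69.9°.
Dip direction = azimuth of (n_x, n_y) = atan2(0.071, -0.387) = 170°.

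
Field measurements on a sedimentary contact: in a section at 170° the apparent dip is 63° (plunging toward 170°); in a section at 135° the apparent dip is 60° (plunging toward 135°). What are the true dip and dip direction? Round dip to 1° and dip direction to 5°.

true dip 63°, dip direction 165°

The two traces are lines in the plane: v₁ = (sin 170°·cos 63°, cos 170°·cos 63°, −sin 63°), v₂ = (sin 135°·cos 60°, cos 135°·cos 60°, −sin 60°).
The plane normal is n = v₁ × v₂ ∝ (0.072, -0.247, 0.130).
tan δ = √(n_x²+n_y²)/n_z = 0.257/0.130, so δ = 63.1°.
The horizontal component of n points toward azimuth atan2(n_x, n_y) = 164°, the dip direction.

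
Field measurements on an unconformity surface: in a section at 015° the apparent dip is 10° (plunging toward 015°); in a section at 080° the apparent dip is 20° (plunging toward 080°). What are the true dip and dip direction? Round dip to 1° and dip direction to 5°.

true dip 20°, dip direction 075°

Represent each trace as a vector plunging at its apparent dip toward its trend (east-north-up frame): v₁ = (0.255, 0.951, -0.174), v₂ = (0.925, 0.163, -0.342).
n = v₁ × v₂ = (0.297, 0.074, 0.839) (taken with n_z > 0).
True dip = arccos(n_z / |n|) = arccos(0.9394) = 20.0°.
Dip direction = azimuth of (n_x, n_y) = atan2(0.297, 0.074) = 76°.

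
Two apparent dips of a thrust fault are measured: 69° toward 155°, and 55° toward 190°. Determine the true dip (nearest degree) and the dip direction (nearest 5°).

true dip 71°, dip direction 130°

The two traces are lines in the plane: v₁ = (sin 155°·cos 69°, cos 155°·cos 69°, −sin 69°), v₂ = (sin 190°·cos 55°, cos 190°·cos 55°, −sin 55°).
Cross product v₁ × v₂ gives the pole to the plane: n ∝ (0.261, -0.217, 0.118).
tan δ = √(n_x²+n_y²)/n_z = 0.340/0.118, so δ = 70.9°.
Dip direction = atan2(0.261, -0.217) = 130° (azimuth of n's horizontal projection).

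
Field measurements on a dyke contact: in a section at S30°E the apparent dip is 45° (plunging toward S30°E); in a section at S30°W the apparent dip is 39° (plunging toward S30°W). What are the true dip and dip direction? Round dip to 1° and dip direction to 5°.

true dip 47°, dip direction 170°

The two traces are lines in the plane: v₁ = (sin 150°·cos 45°, cos 150°·cos 45°, −sin 45°), v₂ = (sin 210°·cos 39°, cos 210°·cos 39°, −sin 39°).
Cross product v₁ × v₂ gives the pole to the plane: n ∝ (0.091, -0.497, 0.476).
tan δ = √(n_x²+n_y²)/n_z = 0.505/0.476, so δ = 46.7°.
Dip direction = atan2(0.091, -0.497) = 170° (azimuth of n's horizontal projection).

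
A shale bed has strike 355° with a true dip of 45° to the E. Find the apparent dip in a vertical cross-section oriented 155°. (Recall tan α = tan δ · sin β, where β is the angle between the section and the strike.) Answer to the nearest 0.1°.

Angle between strike (355°) and section (155°): β = 20°.
tan α = tan 45° × sin 20° = 1.0000 × 0.3420 = 0.3420
apparent dip = arctan 0.3420 = 18.88°

18.9°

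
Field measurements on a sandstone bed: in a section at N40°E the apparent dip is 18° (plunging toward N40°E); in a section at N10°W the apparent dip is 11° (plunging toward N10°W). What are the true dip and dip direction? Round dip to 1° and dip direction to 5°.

Represent each trace as a vector plunging at its apparent dip toward its trend (east-north-up frame): v₁ = (0.611, 0.729, -0.309), v₂ = (-0.170, 0.967, -0.191).
The plane normal is n = v₁ × v₂ ∝ (0.160, 0.169, 0.715).
Dip δ = arctan(|n_h|/n_z) = arctan(0.233/0.715) = 18.0°.
The horizontal component of n points toward azimuth atan2(n_x, n_y) = 43°, the dip direction.

true dip 18°, dip direction 045°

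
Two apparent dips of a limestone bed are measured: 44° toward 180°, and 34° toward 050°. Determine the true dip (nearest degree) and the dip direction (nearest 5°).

true dip 63°, dip direction 120°

Represent each trace as a vector plunging at its apparent dip toward its trend (east-north-up frame): v₁ = (0.000, -0.719, -0.695), v₂ = (0.635, 0.533, -0.559).
The plane normal is n = v₁ × v₂ ∝ (0.772, -0.441, 0.457).
tan δ = √(n_x²+n_y²)/n_z = 0.890/0.457, so δ = 62.8°.
Dip direction = atan2(0.772, -0.441) = 120° (azimuth of n's horizontal projection).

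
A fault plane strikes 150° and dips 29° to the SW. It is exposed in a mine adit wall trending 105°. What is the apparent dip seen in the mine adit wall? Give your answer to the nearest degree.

21°

The section lies 45° from the strike.
tan(apparent dip) = tan 29° · sin 45° = 0.3920
α = arctan(0.3920) = 21.40°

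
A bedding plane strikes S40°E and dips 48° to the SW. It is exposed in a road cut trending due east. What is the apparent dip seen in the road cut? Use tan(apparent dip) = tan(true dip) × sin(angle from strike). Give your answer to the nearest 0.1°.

The section lies 50° from the strike.
tan(apparent dip) = tan 48° · sin 50° = 0.8508
apparent dip = arctan 0.8508 = 40.39°

40.4°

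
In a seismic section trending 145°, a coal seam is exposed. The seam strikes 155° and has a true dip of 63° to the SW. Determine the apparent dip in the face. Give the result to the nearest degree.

19°

The section lies 10° from the strike.
tan α = tan 63° × sin 10° = 1.9626 × 0.1736 = 0.3408
apparent dip = arctan 0.3408 = 18.82°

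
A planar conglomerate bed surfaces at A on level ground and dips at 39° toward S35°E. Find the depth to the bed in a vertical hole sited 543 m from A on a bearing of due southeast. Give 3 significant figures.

433 m

The hole lies 10° from the dip direction, so the down-dip offset is 543 × cos 10° = 534.75 m.
Depth = down-dip offset × tan(dip) = 534.75 × tan 39° = 534.75 × 0.8098
Depth = 433.03 m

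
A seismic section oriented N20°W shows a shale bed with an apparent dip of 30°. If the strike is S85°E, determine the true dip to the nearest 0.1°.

32.5°

The section is 65° from the strike.
tan(true dip) = tan 30° / sin 65° = 0.6370
true dip = arctan 0.6370 = 32.50°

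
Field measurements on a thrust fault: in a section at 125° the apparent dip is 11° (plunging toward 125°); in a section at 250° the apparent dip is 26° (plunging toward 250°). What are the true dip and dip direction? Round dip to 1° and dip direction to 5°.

true dip 37°, dip direction 200°

The two traces are lines in the plane: v₁ = (sin 125°·cos 11°, cos 125°·cos 11°, −sin 11°), v₂ = (sin 250°·cos 26°, cos 250°·cos 26°, −sin 26°).
Cross product v₁ × v₂ gives the pole to the plane: n ∝ (-0.188, -0.514, 0.723).
True dip = arccos(n_z / |n|) = arccos(0.7974) = 37.1°.
The horizontal component of n points toward azimuth atan2(n_x, n_y) = 200°, the dip direction.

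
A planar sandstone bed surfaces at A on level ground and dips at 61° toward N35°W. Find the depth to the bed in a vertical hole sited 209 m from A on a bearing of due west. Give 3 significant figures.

216 m

The hole lies 55° from the dip direction, so the down-dip offset is 209 × cos 55° = 119.88 m.
Depth = down-dip offset × tan(dip) = 119.88 × tan 61° = 119.88 × 1.8040
Depth = 216.26 m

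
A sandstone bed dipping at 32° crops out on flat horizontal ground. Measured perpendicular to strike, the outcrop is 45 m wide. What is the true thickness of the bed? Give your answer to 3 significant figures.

True thickness t = w · sin(dip) = 45 × sin 32°
t = 45 × 0.5299 = 23.846 m

23.8 m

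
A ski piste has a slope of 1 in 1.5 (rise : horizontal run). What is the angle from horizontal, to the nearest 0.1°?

tan θ = 1/1.5 = 0.6667
θ = arctan(0.6667) = 33.69°

33.7°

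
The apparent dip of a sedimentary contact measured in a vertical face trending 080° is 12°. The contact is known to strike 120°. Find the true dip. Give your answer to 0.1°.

18.3°

The section is 40° from the strike.
tan δ = tan α / sin β = tan 12° / sin 40° = 0.2126 / 0.6428 = 0.3307
true dip = arctan 0.3307 = 18.30°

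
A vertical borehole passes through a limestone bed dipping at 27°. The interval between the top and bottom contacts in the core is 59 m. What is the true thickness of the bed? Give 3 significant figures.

52.6 m

True thickness t = h · cos(dip) = 59 × cos 27°
t = 59 × 0.8910 = 52.569 m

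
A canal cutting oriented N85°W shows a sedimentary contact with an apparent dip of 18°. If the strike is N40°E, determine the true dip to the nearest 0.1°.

21.6°

β = acute angle between strike N40°E and section N85°W = 55°.
tan δ = tan α / sin β = tan 18° / sin 55° = 0.3249 / 0.8192 = 0.3967
true dip = arctan 0.3967 = 21.64°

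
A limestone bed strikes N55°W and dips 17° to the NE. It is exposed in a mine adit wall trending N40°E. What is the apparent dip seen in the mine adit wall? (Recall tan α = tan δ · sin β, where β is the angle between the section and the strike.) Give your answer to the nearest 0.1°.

The strike is N55°W and the section trends N40°E; the acute angle between them is β = 85°.
tan(apparent dip) = tan 17° · sin 85° = 0.3046
α = arctan(0.3046) = 16.94°

16.9°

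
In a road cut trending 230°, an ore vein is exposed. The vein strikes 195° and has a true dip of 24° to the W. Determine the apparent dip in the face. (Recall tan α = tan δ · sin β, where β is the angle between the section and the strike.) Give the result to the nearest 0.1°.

14.3°

The strike is 195° and the section trends 230°; the acute angle between them is β = 35°.
tan α = tan 24° × sin 35° = 0.4452 × 0.5736 = 0.2554
α = arctan(0.2554) = 14.33°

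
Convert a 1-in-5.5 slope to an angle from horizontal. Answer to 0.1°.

10.3°

tan θ = 1/5.5 = 0.1818
θ = arctan(0.1818) = 10.30°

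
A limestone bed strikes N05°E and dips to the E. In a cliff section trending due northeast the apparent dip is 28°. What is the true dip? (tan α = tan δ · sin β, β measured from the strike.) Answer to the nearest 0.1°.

39.6°

β = acute angle between strike N05°E and section due northeast = 40°.
tan(true dip) = tan 28° / sin 40° = 0.8272
δ = arctan(0.8272) = 39.60°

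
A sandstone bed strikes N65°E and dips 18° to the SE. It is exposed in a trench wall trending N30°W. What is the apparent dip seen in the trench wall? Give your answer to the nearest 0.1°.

The strike is N65°E and the section trends N30°W; the acute angle between them is β = 85°.
tan(apparent dip) = tan 18° · sin 85° = 0.3237
α = arctan(0.3237) = 17.94°

17.9°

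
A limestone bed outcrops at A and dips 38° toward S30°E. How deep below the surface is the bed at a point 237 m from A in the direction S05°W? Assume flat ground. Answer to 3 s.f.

152 m

The hole lies 35° from the dip direction, so the down-dip offset is 237 × cos 35° = 194.14 m.
Depth = down-dip offset × tan(dip) = 194.14 × tan 38° = 194.14 × 0.7813
Depth = 151.68 m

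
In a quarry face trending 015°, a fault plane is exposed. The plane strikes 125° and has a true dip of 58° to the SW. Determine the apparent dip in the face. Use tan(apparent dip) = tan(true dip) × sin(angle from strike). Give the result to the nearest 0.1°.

The section lies 70° from the strike.
tan(apparent dip) = tan 58° · sin 70° = 1.5038
apparent dip = arctan 1.5038 = 56.38°

56.4°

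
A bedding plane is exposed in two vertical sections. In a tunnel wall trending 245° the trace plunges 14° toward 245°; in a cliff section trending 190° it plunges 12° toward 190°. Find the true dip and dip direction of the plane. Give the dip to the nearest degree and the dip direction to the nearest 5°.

Each apparent-dip line lies in the plane. As unit vectors (x east, y north, z up), v₁ plunges 14°→245° and v₂ plunges 12°→190°.
n = v₁ × v₂ = (-0.148, -0.142, 0.777) (taken with n_z > 0).
Dip δ = arctan(|n_h|/n_z) = arctan(0.205/0.777) = 14.8°.
Dip direction = azimuth of (n_x, n_y) = atan2(-0.148, -0.142) = 226°.

true dip 15°, dip direction 225°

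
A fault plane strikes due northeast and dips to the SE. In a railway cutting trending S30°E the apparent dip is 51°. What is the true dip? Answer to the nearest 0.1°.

β = acute angle between strike due northeast and section S30°E = 75°.
tan δ = tan α / sin β = tan 51° / sin 75° = 1.2349 / 0.9659 = 1.2785
δ = arctan(1.2785) = 51.97°

52.0°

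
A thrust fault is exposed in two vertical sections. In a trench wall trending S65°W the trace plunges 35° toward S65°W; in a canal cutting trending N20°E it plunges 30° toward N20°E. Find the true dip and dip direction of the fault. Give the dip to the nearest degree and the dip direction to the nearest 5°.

true dip 59°, dip direction 310°

Represent each trace as a vector plunging at its apparent dip toward its trend (east-north-up frame): v₁ = (-0.742, -0.346, -0.574), v₂ = (0.296, 0.814, -0.500).
The plane normal is n = v₁ × v₂ ∝ (-0.640, 0.541, 0.502).
True dip = arccos(n_z / |n|) = arccos(0.5136) = 59.1°.
The horizontal component of n points toward azimuth atan2(n_x, n_y) = 310°, the dip direction.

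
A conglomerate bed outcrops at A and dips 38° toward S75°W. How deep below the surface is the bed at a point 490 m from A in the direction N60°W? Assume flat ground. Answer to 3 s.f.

The hole lies 45° from the dip direction, so the down-dip offset is 490 × cos 45° = 346.48 m.
Depth = down-dip offset × tan(dip) = 346.48 × tan 38° = 346.48 × 0.7813
Depth = 270.70 m

271 m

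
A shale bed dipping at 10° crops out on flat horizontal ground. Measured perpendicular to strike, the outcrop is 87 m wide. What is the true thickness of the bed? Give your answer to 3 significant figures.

True thickness t = w · sin(dip) = 87 × sin 10°
t = 87 × 0.1736 = 15.107 m

15.1 m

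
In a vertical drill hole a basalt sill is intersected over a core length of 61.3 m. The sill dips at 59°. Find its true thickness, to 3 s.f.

31.6 m

True thickness t = h · cos(dip) = 61.3 × cos 59°
t = 61.3 × 0.5150 = 31.572 m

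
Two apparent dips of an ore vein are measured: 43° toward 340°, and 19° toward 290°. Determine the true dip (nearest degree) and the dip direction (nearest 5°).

true dip 45°, dip direction 000°

Represent each trace as a vector plunging at its apparent dip toward its trend (east-north-up frame): v₁ = (-0.250, 0.687, -0.682), v₂ = (-0.888, 0.323, -0.326).
n = v₁ × v₂ = (-0.003, 0.525, 0.530) (taken with n_z > 0).
True dip = arccos(n_z / |n|) = arccos(0.7106) = 44.7°.
Dip direction = azimuth of (n_x, n_y) = atan2(-0.003, 0.525) = 360°.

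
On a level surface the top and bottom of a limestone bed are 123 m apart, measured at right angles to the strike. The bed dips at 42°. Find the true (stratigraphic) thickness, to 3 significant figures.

82.3 m

True thickness t = w · sin(dip) = 123 × sin 42°
t = 123 × 0.6691 = 82.303 m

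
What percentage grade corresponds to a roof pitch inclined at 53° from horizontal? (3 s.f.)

133%

grade % = 100 × tan 53° = 100 × 1.3270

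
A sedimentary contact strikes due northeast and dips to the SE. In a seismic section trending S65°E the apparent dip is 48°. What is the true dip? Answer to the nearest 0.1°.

β = acute angle between strike due northeast and section S65°E = 70°.
tan(true dip) = tan 48° / sin 70° = 1.1819
true dip = arctan 1.1819 = 49.77°

49.8°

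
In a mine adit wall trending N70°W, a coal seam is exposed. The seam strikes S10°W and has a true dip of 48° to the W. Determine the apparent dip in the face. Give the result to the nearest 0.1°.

The section lies 80° from the strike.
tan α = tan 48° × sin 80° = 1.1106 × 0.9848 = 1.0937
α = arctan(1.0937) = 47.56°

47.6°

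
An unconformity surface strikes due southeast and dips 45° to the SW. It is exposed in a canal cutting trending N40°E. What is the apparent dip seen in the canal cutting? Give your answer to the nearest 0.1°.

44.9°

Angle between strike (due southeast) and section (N40°E): β = 85°.
tan(apparent dip) = tan 45° · sin 85° = 0.9962
apparent dip = arctan 0.9962 = 44.89°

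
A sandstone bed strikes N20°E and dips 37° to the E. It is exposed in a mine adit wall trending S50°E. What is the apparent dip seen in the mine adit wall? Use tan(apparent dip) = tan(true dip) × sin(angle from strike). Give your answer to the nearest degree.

The section lies 70° from the strike.
tan α = tan 37° × sin 70° = 0.7536 × 0.9397 = 0.7081
apparent dip = arctan 0.7081 = 35.30°

35°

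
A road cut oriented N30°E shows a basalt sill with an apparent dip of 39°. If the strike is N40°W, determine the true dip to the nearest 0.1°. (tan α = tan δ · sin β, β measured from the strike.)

40.8°

β = acute angle between strike N40°W and section N30°E = 70°.
tan δ = tan α / sin β = tan 39° / sin 70° = 0.8098 / 0.9397 = 0.8618
true dip = arctan 0.8618 = 40.75°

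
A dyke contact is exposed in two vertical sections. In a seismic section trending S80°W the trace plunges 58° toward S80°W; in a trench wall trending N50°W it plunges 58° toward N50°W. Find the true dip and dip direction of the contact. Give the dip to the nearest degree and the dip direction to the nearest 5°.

Each apparent-dip line lies in the plane. As unit vectors (x east, y north, z up), v₁ plunges 58°→S80°W and v₂ plunges 58°→N50°W.
The plane normal is n = v₁ × v₂ ∝ (-0.367, 0.098, 0.215).
Dip δ = arctan(|n_h|/n_z) = arctan(0.380/0.215) = 60.5°.
Dip direction = atan2(-0.367, 0.098) = 285° (azimuth of n's horizontal projection).

true dip 60°, dip direction 285°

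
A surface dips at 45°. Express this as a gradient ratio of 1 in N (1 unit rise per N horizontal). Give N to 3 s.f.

1 : N means tan θ = 1/N, so N = 1/tan 45° = 1/1.0000

1 in 1.00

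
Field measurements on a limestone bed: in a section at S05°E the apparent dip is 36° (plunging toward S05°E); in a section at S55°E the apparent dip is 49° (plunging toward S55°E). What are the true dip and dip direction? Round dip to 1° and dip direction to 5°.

true dip 49°, dip direction 125°

Represent each trace as a vector plunging at its apparent dip toward its trend (east-north-up frame): v₁ = (0.071, -0.806, -0.588), v₂ = (0.537, -0.376, -0.755).
n = v₁ × v₂ = (0.387, -0.263, 0.407) (taken with n_z > 0).
Dip δ = arctan(|n_h|/n_z) = arctan(0.468/0.407) = 49.0°.
Dip direction = atan2(0.387, -0.263) = 124° (azimuth of n's horizontal projection).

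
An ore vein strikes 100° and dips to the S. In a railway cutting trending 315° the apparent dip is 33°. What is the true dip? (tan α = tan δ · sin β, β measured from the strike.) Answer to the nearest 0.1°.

48.5°

β = acute angle between strike 100° and section 315° = 35°.
tan(true dip) = tan 33° / sin 35° = 1.1322
true dip = arctan 1.1322 = 48.55°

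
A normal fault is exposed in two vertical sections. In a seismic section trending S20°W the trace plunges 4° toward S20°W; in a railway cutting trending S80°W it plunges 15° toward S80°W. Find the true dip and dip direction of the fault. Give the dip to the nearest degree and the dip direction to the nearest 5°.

true dip 16°, dip direction 275°

Represent each trace as a vector plunging at its apparent dip toward its trend (east-north-up frame): v₁ = (-0.341, -0.937, -0.070), v₂ = (-0.951, -0.168, -0.259).
n = v₁ × v₂ = (-0.231, 0.022, 0.834) (taken with n_z > 0).
True dip = arccos(n_z / |n|) = arccos(0.9635) = 15.5°.
The horizontal component of n points toward azimuth atan2(n_x, n_y) = 275°, the dip direction.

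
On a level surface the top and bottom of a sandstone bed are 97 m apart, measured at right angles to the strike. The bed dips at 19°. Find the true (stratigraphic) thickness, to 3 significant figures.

31.6 m

True thickness t = w · sin(dip) = 97 × sin 19°
t = 97 × 0.3256 = 31.580 m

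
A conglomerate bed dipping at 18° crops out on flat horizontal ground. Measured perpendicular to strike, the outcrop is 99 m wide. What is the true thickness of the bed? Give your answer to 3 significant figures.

True thickness t = w · sin(dip) = 99 × sin 18°
t = 99 × 0.3090 = 30.593 m

30.6 m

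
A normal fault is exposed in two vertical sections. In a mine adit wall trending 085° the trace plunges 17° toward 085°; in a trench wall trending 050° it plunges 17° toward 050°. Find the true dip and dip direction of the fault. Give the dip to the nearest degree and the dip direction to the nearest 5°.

true dip 18°, dip direction 070°

The two traces are lines in the plane: v₁ = (sin 85°·cos 17°, cos 85°·cos 17°, −sin 17°), v₂ = (sin 50°·cos 17°, cos 50°·cos 17°, −sin 17°).
The plane normal is n = v₁ × v₂ ∝ (0.155, 0.064, 0.525).
Dip δ = arctan(|n_h|/n_z) = arctan(0.168/0.525) = 17.8°.
Dip direction = azimuth of (n_x, n_y) = atan2(0.155, 0.064) = 68°.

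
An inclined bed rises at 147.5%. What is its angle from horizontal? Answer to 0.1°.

55.9°

tan θ = 147.5/100 = 1.4750
θ = arctan(1.4750) = 55.86°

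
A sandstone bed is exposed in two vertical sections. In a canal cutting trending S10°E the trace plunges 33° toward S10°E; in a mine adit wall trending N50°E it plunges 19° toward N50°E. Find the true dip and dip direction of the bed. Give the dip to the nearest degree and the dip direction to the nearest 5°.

The two traces are lines in the plane: v₁ = (sin 170°·cos 33°, cos 170°·cos 33°, −sin 33°), v₂ = (sin 50°·cos 19°, cos 50°·cos 19°, −sin 19°).
Cross product v₁ × v₂ gives the pole to the plane: n ∝ (0.600, -0.347, 0.687).
Dip δ = arctan(|n_h|/n_z) = arctan(0.693/0.687) = 45.3°.
Dip direction = atan2(0.600, -0.347) = 120° (azimuth of n's horizontal projection).

true dip 45°, dip direction 120°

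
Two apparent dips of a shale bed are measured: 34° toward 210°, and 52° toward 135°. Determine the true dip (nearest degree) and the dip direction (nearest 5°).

true dip 53°, dip direction 150°

Each apparent-dip line lies in the plane. As unit vectors (x east, y north, z up), v₁ plunges 34°→210° and v₂ plunges 52°→135°.
n = v₁ × v₂ = (0.322, -0.570, 0.493) (taken with n_z > 0).
tan δ = √(n_x²+n_y²)/n_z = 0.655/0.493, so δ = 53.0°.
Dip direction = azimuth of (n_x, n_y) = atan2(0.322, -0.570) = 151°.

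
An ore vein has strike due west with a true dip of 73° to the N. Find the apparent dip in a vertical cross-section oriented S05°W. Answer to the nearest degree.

73°

The strike is due west and the section trends S05°W; the acute angle between them is β = 85°.
tan(apparent dip) = tan 73° · sin 85° = 3.2584
α = arctan(3.2584) = 72.94°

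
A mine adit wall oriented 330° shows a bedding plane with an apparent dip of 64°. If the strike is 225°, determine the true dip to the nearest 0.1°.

β = acute angle between strike 225° and section 330° = 75°.
tan δ = tan α / sin β = tan 64° / sin 75° = 2.0503 / 0.9659 = 2.1226
δ = arctan(2.1226) = 64.77°

64.8°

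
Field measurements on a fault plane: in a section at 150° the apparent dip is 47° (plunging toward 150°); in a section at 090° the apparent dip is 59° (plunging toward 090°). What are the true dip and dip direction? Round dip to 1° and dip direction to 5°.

Represent each trace as a vector plunging at its apparent dip toward its trend (east-north-up frame): v₁ = (0.341, -0.591, -0.731), v₂ = (0.515, 0.000, -0.857).
Cross product v₁ × v₂ gives the pole to the plane: n ∝ (0.506, -0.084, 0.304).
tan δ = √(n_x²+n_y²)/n_z = 0.513/0.304, so δ = 59.3°.
The horizontal component of n points toward azimuth atan2(n_x, n_y) = 99°, the dip direction.

true dip 59°, dip direction 100°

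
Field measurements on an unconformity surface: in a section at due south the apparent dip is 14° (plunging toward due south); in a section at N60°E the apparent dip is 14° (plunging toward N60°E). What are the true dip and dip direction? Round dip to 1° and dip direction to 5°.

The two traces are lines in the plane: v₁ = (sin 180°·cos 14°, cos 180°·cos 14°, −sin 14°), v₂ = (sin 60°·cos 14°, cos 60°·cos 14°, −sin 14°).
n = v₁ × v₂ = (0.352, -0.203, 0.815) (taken with n_z > 0).
Dip δ = arctan(|n_h|/n_z) = arctan(0.407/0.815) = 26.5°.
Dip direction = azimuth of (n_x, n_y) = atan2(0.352, -0.203) = 120°.

true dip 27°, dip direction 120°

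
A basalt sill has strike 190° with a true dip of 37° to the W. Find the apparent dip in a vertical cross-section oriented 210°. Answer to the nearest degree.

The strike is 190° and the section trends 210°; the acute angle between them is β = 20°.
tan α = tan 37° × sin 20° = 0.7536 × 0.3420 = 0.2577
apparent dip = arctan 0.2577 = 14.45°

14°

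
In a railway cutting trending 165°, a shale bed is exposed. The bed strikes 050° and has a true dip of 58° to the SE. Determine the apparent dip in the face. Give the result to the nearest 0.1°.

55.4°

The section lies 65° from the strike.
tan(apparent dip) = tan 58° · sin 65° = 1.4504
apparent dip = arctan 1.4504 = 55.42°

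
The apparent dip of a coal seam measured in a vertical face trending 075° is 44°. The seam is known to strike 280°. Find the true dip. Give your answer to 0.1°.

The section is 25° from the strike.
tan δ = tan α / sin β = tan 44° / sin 25° = 0.9657 / 0.4226 = 2.2850
δ = arctan(2.2850) = 66.36°

66.4°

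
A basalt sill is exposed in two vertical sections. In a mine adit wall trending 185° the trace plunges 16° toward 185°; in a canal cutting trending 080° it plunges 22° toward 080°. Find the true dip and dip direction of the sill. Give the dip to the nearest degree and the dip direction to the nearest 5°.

true dip 30°, dip direction 125°

The two traces are lines in the plane: v₁ = (sin 185°·cos 16°, cos 185°·cos 16°, −sin 16°), v₂ = (sin 80°·cos 22°, cos 80°·cos 22°, −sin 22°).
The plane normal is n = v₁ × v₂ ∝ (0.403, -0.283, 0.861).
Dip δ = arctan(|n_h|/n_z) = arctan(0.493/0.861) = 29.8°.
The horizontal component of n points toward azimuth atan2(n_x, n_y) = 125°, the dip direction.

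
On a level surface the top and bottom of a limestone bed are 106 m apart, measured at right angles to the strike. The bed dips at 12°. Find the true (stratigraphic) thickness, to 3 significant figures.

True thickness t = w · sin(dip) = 106 × sin 12°
t = 106 × 0.2079 = 22.039 m

22.0 m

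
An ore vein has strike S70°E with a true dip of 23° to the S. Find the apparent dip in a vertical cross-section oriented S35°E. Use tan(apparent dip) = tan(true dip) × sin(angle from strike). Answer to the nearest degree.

14°

The strike is S70°E and the section trends S35°E; the acute angle between them is β = 35°.
tan(apparent dip) = tan 23° · sin 35° = 0.2435
α = arctan(0.2435) = 13.68°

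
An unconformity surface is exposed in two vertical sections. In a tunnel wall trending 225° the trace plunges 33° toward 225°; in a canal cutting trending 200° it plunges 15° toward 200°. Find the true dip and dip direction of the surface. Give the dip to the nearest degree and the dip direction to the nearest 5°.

The two traces are lines in the plane: v₁ = (sin 225°·cos 33°, cos 225°·cos 33°, −sin 33°), v₂ = (sin 200°·cos 15°, cos 200°·cos 15°, −sin 15°).
Cross product v₁ × v₂ gives the pole to the plane: n ∝ (-0.341, 0.026, 0.342).
Dip δ = arctan(|n_h|/n_z) = arctan(0.342/0.342) = 45.0°.
Dip direction = atan2(-0.341, 0.026) = 274° (azimuth of n's horizontal projection).

true dip 45°, dip direction 275°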